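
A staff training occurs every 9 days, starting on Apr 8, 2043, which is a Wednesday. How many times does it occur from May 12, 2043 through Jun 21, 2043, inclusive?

5

Occurrences land 9·i days after Apr 8, 2043 for i = 0, 1, 2, …
May 12, 2043 is 34 days after the start; 34 ÷ 9 = 3 remainder 7; since the remainder is 7, round up to i = 4. First occurrence in the window: #5 on May 14, 2043 (4×9 = 36 days in).
Jun 21, 2043 is 74 days after the start; 74 ÷ 9 = 8 remainder 2. Last occurrence in the window: #9 on Jun 19, 2043.
Occurrences #5 through #9: 5 in total.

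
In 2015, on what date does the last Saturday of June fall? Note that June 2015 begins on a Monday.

June 2015 begins on a Monday, so the first Saturday is June 6 (5 days later).
June 2015 has 30 days. Adding weeks: 6, 13, 20, 27 — the last one ≤ 30 is the 27th.

2015-06-27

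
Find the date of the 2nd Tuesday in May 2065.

May 2065 begins on a Friday, so the first Tuesday is May 5 (4 days later).
The 2nd Tuesday is 1 weeks later: 5 + 7 = 12.

May 12, 2065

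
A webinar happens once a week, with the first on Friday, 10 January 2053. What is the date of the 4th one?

31 January 2053

The 4th occurrence is 3 intervals after the first: 3 × 7 = 21 days after 10 January 2053.
21 days later is 31 January 2053.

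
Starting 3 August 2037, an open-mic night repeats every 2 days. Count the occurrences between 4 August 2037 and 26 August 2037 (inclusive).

11

Occurrences land 2·i days after 3 August 2037 for i = 0, 1, 2, …
4 August 2037 is 1 day after the start; 1 ÷ 2 = 0 remainder 1; since the remainder is 1, round up to i = 1. First occurrence in the window: #2 on 5 August 2037 (1×2 = 2 days in).
26 August 2037 is 23 days after the start; 23 ÷ 2 = 11 remainder 1. Last occurrence in the window: #12 on 25 August 2037.
Occurrences #2 through #12: 11 in total.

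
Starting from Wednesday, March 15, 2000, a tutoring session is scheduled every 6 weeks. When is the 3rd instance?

The 3rd occurrence is 2 intervals after the first: 2 × 42 = 84 days after March 15, 2000.
March has 31 days — 16 days to the end of March leaves 68.
April has 30 days (38 left).
May has 31 days (7 left).
7 days into June → June 7, 2000.

June 7, 2000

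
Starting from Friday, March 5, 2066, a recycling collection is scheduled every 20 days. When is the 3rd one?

The 3rd occurrence is 2 intervals after the first: 2 × 20 = 40 days after March 5, 2066.
March has 31 days — 26 days to the end of March leaves 14.
14 days into April → April 14, 2066.

April 14, 2066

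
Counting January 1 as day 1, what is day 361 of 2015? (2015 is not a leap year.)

27 December 2015

January has 31 days (361 − 31 = 330 remain).
February has 28 days (330 − 28 = 302 remain).
March has 31 days (302 − 31 = 271 remain).
April has 30 days (271 − 30 = 241 remain).
May has 31 days (241 − 31 = 210 remain).
June has 30 days (210 − 30 = 180 remain).
July has 31 days (180 − 31 = 149 remain).
August has 31 days (149 − 31 = 118 remain).
September has 30 days (118 − 30 = 88 remain).
October has 31 days (88 − 31 = 57 remain).
November has 30 days (57 − 30 = 27 remain).
27 into December → December 27.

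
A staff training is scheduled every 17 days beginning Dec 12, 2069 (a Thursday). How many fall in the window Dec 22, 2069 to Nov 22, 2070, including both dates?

20

Occurrences land 17·i days after Dec 12, 2069 for i = 0, 1, 2, …
Dec 22, 2069 is 10 days after the start; 10 ÷ 17 = 0 remainder 10; since the remainder is 10, round up to i = 1. First occurrence in the window: #2 on Dec 29, 2069 (1×17 = 17 days in).
Nov 22, 2070 is 345 days after the start; 345 ÷ 17 = 20 remainder 5. Last occurrence in the window: #21 on Nov 17, 2070.
Occurrences #2 through #21: 20 in total.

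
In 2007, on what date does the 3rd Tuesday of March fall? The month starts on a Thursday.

2007-03-20

March 2007 begins on a Thursday, so the first Tuesday is March 6 (5 days later).
The 3rd Tuesday is 2 weeks later: 6 + 14 = 20.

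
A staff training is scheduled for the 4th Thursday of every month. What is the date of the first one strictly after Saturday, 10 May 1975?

22 May 1975

May 1975 starts on a Thursday; its first Thursday is the 1st, so the 4th Thursday is the 22nd — 22 May 1975.
22 May 1975 is after 10 May 1975, so that is the next one.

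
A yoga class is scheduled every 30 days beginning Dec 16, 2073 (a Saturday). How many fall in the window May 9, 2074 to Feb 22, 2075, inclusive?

Occurrences land 30·i days after Dec 16, 2073 for i = 0, 1, 2, …
May 9, 2074 is 144 days after the start; 144 ÷ 30 = 4 remainder 24; since the remainder is 24, round up to i = 5. First occurrence in the window: #6 on May 15, 2074 (5×30 = 150 days in).
Feb 22, 2075 is 433 days after the start; 433 ÷ 30 = 14 remainder 13. Last occurrence in the window: #15 on Feb 9, 2075.
Occurrences #6 through #15: 10 in total.

10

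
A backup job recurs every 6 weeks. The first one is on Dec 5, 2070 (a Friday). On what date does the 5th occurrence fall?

May 22, 2071

The 5th occurrence is 4 intervals after the first: 4 × 42 = 168 days after Dec 5, 2070.
Dec has 31 days — 26 days to the end of Dec leaves 142.
Jan has 31 days (111 left).
Feb has 28 days (83 left).
Mar has 31 days (52 left).
Apr has 30 days (22 left).
22 days into May → May 22, 2071.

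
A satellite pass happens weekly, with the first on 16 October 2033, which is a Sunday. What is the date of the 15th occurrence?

The 15th occurrence is 14 intervals after the first: 14 × 7 = 98 days after 16 October 2033.
October has 31 days — 15 days to the end of October leaves 83.
November has 30 days (53 left).
December has 31 days (22 left).
22 days into January → 22 January 2034.

22 January 2034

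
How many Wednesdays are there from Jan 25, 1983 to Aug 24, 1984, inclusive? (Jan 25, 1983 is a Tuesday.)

Jan 25, 1983 is a Tuesday; the first Wednesday on or after it is Jan 26, 1983 (1 day later).
From Jan 26, 1983 to Aug 24, 1984: 339 + 237 = 576 days (rest of 1983, to Aug 24, 1984 in 1984).
576 ÷ 7 = 82 full weeks with remainder 2, so 82 more Wednesdays after the first → 83.

83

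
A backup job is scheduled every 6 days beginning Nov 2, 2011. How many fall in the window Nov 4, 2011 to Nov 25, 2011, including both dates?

3

Occurrences land 6·i days after Nov 2, 2011 for i = 0, 1, 2, …
Nov 4, 2011 is 2 days after the start; 2 ÷ 6 = 0 remainder 2; since the remainder is 2, round up to i = 1. First occurrence in the window: #2 on Nov 8, 2011 (1×6 = 6 days in).
Nov 25, 2011 is 23 days after the start; 23 ÷ 6 = 3 remainder 5. Last occurrence in the window: #4 on Nov 20, 2011.
Occurrences #2 through #4: 3 in total.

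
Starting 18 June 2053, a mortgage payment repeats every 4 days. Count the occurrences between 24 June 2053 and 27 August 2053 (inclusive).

Occurrences land 4·i days after 18 June 2053 for i = 0, 1, 2, …
24 June 2053 is 6 days after the start; 6 ÷ 4 = 1 remainder 2; since the remainder is 2, round up to i = 2. First occurrence in the window: #3 on 26 June 2053 (2×4 = 8 days in).
27 August 2053 is 70 days after the start; 70 ÷ 4 = 17 remainder 2. Last occurrence in the window: #18 on 25 August 2053.
Occurrences #3 through #18: 16 in total.

16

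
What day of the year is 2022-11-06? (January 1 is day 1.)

310

Days in months before November: 31 + 28 + 31 + 30 + 31 + 30 + 31 + 31 + 30 + 31 = 304.
Plus 6 days into November → day 310.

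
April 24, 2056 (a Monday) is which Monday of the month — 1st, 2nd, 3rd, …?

4th

Day 24 falls in week ⌈24/7⌉ of the month.
Days 1–7 hold the 1st Monday, 8–14 the 2nd, 15–21 the 3rd, 22–28 the 4th, 29–31 the 5th.
24 is in the range for the 4th.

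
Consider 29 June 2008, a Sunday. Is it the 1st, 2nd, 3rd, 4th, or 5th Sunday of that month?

5th

Day 29 falls in week ⌈29/7⌉ of the month.
Days 1–7 hold the 1st Sunday, 8–14 the 2nd, 15–21 the 3rd, 22–28 the 4th, 29–31 the 5th.
29 is in the range for the 5th.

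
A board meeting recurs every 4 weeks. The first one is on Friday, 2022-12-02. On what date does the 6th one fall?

2023-04-21

The 6th occurrence is 5 intervals after the first: 5 × 28 = 140 days after 2022-12-02.
December has 31 days — 29 days to the end of December leaves 111.
January has 31 days (80 left).
February has 28 days (52 left).
March has 31 days (21 left).
21 days into April → 2023-04-21.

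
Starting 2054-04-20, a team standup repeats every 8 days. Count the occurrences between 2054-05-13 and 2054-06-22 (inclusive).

Occurrences land 8·i days after 2054-04-20 for i = 0, 1, 2, …
2054-05-13 is 23 days after the start; 23 ÷ 8 = 2 remainder 7; since the remainder is 7, round up to i = 3. First occurrence in the window: #4 on 2054-05-14 (3×8 = 24 days in).
2054-06-22 is 63 days after the start; 63 ÷ 8 = 7 remainder 7. Last occurrence in the window: #8 on 2054-06-15.
Occurrences #4 through #8: 5 in total.

5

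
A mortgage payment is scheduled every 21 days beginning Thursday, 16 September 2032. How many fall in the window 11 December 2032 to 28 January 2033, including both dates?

Occurrences land 21·i days after 16 September 2032 for i = 0, 1, 2, …
11 December 2032 is 86 days after the start; 86 ÷ 21 = 4 remainder 2; since the remainder is 2, round up to i = 5. First occurrence in the window: #6 on 30 December 2032 (5×21 = 105 days in).
28 January 2033 is 134 days after the start; 134 ÷ 21 = 6 remainder 8. Last occurrence in the window: #7 on 20 January 2033.
Occurrences #6 through #7: 2 in total.

2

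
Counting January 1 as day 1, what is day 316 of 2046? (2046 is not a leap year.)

November 12, 2046

January has 31 days (316 − 31 = 285 remain).
February has 28 days (285 − 28 = 257 remain).
March has 31 days (257 − 31 = 226 remain).
April has 30 days (226 − 30 = 196 remain).
May has 31 days (196 − 31 = 165 remain).
June has 30 days (165 − 30 = 135 remain).
July has 31 days (135 − 31 = 104 remain).
August has 31 days (104 − 31 = 73 remain).
September has 30 days (73 − 30 = 43 remain).
October has 31 days (43 − 31 = 12 remain).
12 into November → November 12.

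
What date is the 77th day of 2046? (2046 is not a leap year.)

March 18, 2046

January has 31 days (77 − 31 = 46 remain).
February has 28 days (46 − 28 = 18 remain).
18 into March → March 18.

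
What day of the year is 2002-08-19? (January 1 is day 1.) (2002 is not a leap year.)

Days in months before August: 31 + 28 + 31 + 30 + 31 + 30 + 31 = 212.
Plus 19 days into August → day 231.

231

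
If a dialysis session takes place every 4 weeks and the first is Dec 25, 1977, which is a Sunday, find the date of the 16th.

Feb 18, 1979

The 16th occurrence is 15 intervals after the first: 15 × 28 = 420 days after Dec 25, 1977.
Dec has 31 days — 6 days to the end of Dec leaves 414.
1978 has 365 days (49 left).
Jan has 31 days (18 left).
18 days into Feb → Feb 18, 1979.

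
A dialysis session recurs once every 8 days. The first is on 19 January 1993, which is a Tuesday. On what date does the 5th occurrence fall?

20 February 1993

The 5th occurrence is 4 intervals after the first: 4 × 8 = 32 days after 19 January 1993.
January has 31 days — 12 days to the end of January leaves 20.
20 days into February → 20 February 1993.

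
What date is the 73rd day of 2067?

14 March 2067

January has 31 days (73 − 31 = 42 remain).
February has 28 days (42 − 28 = 14 remain).
14 into March → March 14.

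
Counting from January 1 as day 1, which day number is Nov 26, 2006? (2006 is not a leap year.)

330

Days in months before Nov: 31 + 28 + 31 + 30 + 31 + 30 + 31 + 31 + 30 + 31 = 304.
Plus 26 days into Nov → day 330.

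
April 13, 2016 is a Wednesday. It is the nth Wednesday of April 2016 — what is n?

2nd

Day 13 falls in week ⌈13/7⌉ of the month.
Days 1–7 hold the 1st Wednesday, 8–14 the 2nd, 15–21 the 3rd, 22–28 the 4th, 29–31 the 5th.
13 is in the range for the 2nd.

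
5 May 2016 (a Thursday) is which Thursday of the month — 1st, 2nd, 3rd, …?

Day 5 falls in week ⌈5/7⌉ of the month.
Days 1–7 hold the 1st Thursday, 8–14 the 2nd, 15–21 the 3rd, 22–28 the 4th, 29–31 the 5th.
5 is in the range for the 1st.

1st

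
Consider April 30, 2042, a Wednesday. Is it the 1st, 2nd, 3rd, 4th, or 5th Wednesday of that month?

5th

Day 30 falls in week ⌈30/7⌉ of the month.
Days 1–7 hold the 1st Wednesday, 8–14 the 2nd, 15–21 the 3rd, 22–28 the 4th, 29–31 the 5th.
30 is in the range for the 5th.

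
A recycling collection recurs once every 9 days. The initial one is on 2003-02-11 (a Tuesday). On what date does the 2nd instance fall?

2003-02-20

The 2nd occurrence is 1 interval after the first: 1 × 9 = 9 days after 2003-02-11.
9 days later is 2003-02-20.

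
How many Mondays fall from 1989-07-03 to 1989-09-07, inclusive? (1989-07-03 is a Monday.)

1989-07-03 is a Monday; the first Monday on or after it is 1989-07-03.
From 1989-07-03 to 1989-09-07: 28 + 31 + 7 = 66 days (rest of July, August, September).
66 ÷ 7 = 9 full weeks with remainder 3, so 9 more Mondays after the first → 10.

10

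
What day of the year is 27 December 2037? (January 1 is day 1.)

361

Days in months before December: 31 + 28 + 31 + 30 + 31 + 30 + 31 + 31 + 30 + 31 + 30 = 334.
Plus 27 days into December → day 361.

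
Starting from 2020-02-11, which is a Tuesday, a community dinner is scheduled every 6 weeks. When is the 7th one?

The 7th occurrence is 6 intervals after the first: 6 × 42 = 252 days after 2020-02-11.
February has 29 days — 18 days to the end of February leaves 234.
March has 31 days (203 left).
April has 30 days (173 left).
May has 31 days (142 left).
June has 30 days (112 left).
July has 31 days (81 left).
August has 31 days (50 left).
September has 30 days (20 left).
20 days into October → 2020-10-20.

2020-10-20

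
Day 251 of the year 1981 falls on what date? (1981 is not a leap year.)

January has 31 days (251 − 31 = 220 remain).
February has 28 days (220 − 28 = 192 remain).
March has 31 days (192 − 31 = 161 remain).
April has 30 days (161 − 30 = 131 remain).
May has 31 days (131 − 31 = 100 remain).
June has 30 days (100 − 30 = 70 remain).
July has 31 days (70 − 31 = 39 remain).
August has 31 days (39 − 31 = 8 remain).
8 into September → September 8.

8 September 1981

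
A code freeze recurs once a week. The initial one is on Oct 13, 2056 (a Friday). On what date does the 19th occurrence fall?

The 19th occurrence is 18 intervals after the first: 18 × 7 = 126 days after Oct 13, 2056.
Oct has 31 days — 18 days to the end of Oct leaves 108.
Nov has 30 days (78 left).
Dec has 31 days (47 left).
Jan has 31 days (16 left).
16 days into Feb → Feb 16, 2057.

Feb 16, 2057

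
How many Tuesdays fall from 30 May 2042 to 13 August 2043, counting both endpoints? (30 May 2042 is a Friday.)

30 May 2042 is a Friday; the first Tuesday on or after it is 3 June 2042 (4 days later).
From 3 June 2042 to 13 August 2043: 211 + 225 = 436 days (rest of 2042, to 13 August 2043 in 2043).
436 ÷ 7 = 62 full weeks with remainder 2, so 62 more Tuesdays after the first → 63.

63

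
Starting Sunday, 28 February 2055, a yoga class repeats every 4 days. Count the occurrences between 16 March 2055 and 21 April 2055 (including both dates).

Occurrences land 4·i days after 28 February 2055 for i = 0, 1, 2, …
16 March 2055 is 16 days after the start; 16 ÷ 4 = 4 remainder 0. First occurrence in the window: #5 on 16 March 2055 (4×4 = 16 days in).
21 April 2055 is 52 days after the start; 52 ÷ 4 = 13 remainder 0. Last occurrence in the window: #14 on 21 April 2055.
Occurrences #5 through #14: 10 in total.

10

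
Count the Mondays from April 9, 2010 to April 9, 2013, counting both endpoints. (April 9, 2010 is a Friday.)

157

April 9, 2010 is a Friday; the first Monday on or after it is April 12, 2010 (3 days later).
From April 12, 2010 to April 9, 2013: 263 + 365 + 366 + 99 = 1093 days (rest of 2010, 2011, 2012, to April 9, 2013 in 2013).
1093 ÷ 7 = 156 full weeks with remainder 1, so 156 more Mondays after the first → 157.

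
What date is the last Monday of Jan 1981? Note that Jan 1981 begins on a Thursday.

Jan 26, 1981

Jan 1981 begins on a Thursday, so the first Monday is Jan 5 (4 days later).
Jan 1981 has 31 days. Adding weeks: 5, 12, 19, 26 — the last one ≤ 31 is the 26th.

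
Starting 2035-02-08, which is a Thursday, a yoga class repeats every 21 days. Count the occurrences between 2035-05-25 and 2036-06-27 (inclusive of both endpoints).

Occurrences land 21·i days after 2035-02-08 for i = 0, 1, 2, …
2035-05-25 is 106 days after the start; 106 ÷ 21 = 5 remainder 1; since the remainder is 1, round up to i = 6. First occurrence in the window: #7 on 2035-06-14 (6×21 = 126 days in).
2036-06-27 is 505 days after the start; 505 ÷ 21 = 24 remainder 1. Last occurrence in the window: #25 on 2036-06-26.
Occurrences #7 through #25: 19 in total.

19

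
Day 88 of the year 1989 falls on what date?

January has 31 days (88 − 31 = 57 remain).
February has 28 days (57 − 28 = 29 remain).
29 into March → March 29.

29 March 1989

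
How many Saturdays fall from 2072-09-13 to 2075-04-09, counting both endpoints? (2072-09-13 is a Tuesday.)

2072-09-13 is a Tuesday; the first Saturday on or after it is 2072-09-17 (4 days later).
From 2072-09-17 to 2075-04-09: 105 + 365 + 365 + 99 = 934 days (rest of 2072, 2073, 2074, to 2075-04-09 in 2075).
934 ÷ 7 = 133 full weeks with remainder 3, so 133 more Saturdays after the first → 134.

134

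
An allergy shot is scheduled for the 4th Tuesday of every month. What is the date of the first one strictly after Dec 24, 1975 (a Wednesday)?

Dec 1975 starts on a Monday; its first Tuesday is the 2nd, so the 4th Tuesday is the 23rd — Dec 23, 1975.
That is not after Dec 24, 1975, so look at Jan 1976.
Jan 1976 starts on a Thursday; its first Tuesday is the 6th, so the 4th Tuesday is the 27th — Jan 27, 1976.

Jan 27, 1976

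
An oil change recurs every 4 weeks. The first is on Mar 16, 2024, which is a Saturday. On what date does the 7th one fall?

The 7th occurrence is 6 intervals after the first: 6 × 28 = 168 days after Mar 16, 2024.
Mar has 31 days — 15 days to the end of Mar leaves 153.
Apr has 30 days (123 left).
May has 31 days (92 left).
Jun has 30 days (62 left).
Jul has 31 days (31 left).
31 days into Aug → Aug 31, 2024.

Aug 31, 2024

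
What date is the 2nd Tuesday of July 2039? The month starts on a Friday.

2039-07-12

July 2039 begins on a Friday, so the first Tuesday is July 5 (4 days later).
The 2nd Tuesday is 1 weeks later: 5 + 7 = 12.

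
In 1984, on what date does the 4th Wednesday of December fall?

26 December 1984

The first Wednesday of December 1984 is December 5.
The 4th Wednesday is 3 weeks later: 5 + 21 = 26.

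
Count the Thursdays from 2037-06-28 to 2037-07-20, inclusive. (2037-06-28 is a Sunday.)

3

2037-06-28 is a Sunday; the first Thursday on or after it is 2037-07-02 (4 days later).
From 2037-07-02 to 2037-07-20 is 20 − 2 = 18 days.
18 ÷ 7 = 2 full weeks with remainder 4, so 2 more Thursdays after the first → 3.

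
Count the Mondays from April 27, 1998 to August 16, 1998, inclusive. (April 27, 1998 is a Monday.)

16

April 27, 1998 is a Monday; the first Monday on or after it is April 27, 1998.
From April 27, 1998 to August 16, 1998: 3 + 31 + 30 + 31 + 16 = 111 days (rest of April, May, June, July, August).
111 ÷ 7 = 15 full weeks with remainder 6, so 15 more Mondays after the first → 16.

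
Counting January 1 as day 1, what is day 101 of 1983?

January has 31 days (101 − 31 = 70 remain).
February has 28 days (70 − 28 = 42 remain).
March has 31 days (42 − 31 = 11 remain).
11 into April → April 11.

1983-04-11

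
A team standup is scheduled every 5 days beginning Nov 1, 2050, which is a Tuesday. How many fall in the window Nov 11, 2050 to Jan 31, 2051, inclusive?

17

Occurrences land 5·i days after Nov 1, 2050 for i = 0, 1, 2, …
Nov 11, 2050 is 10 days after the start; 10 ÷ 5 = 2 remainder 0. First occurrence in the window: #3 on Nov 11, 2050 (2×5 = 10 days in).
Jan 31, 2051 is 91 days after the start; 91 ÷ 5 = 18 remainder 1. Last occurrence in the window: #19 on Jan 30, 2051.
Occurrences #3 through #19: 17 in total.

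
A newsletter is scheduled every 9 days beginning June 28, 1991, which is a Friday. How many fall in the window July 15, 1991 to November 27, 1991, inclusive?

Occurrences land 9·i days after June 28, 1991 for i = 0, 1, 2, …
July 15, 1991 is 17 days after the start; 17 ÷ 9 = 1 remainder 8; since the remainder is 8, round up to i = 2. First occurrence in the window: #3 on July 16, 1991 (2×9 = 18 days in).
November 27, 1991 is 152 days after the start; 152 ÷ 9 = 16 remainder 8. Last occurrence in the window: #17 on November 19, 1991.
Occurrences #3 through #17: 15 in total.

15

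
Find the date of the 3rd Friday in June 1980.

June 1980 begins on a Sunday, so the first Friday is June 6 (5 days later).
The 3rd Friday is 2 weeks later: 6 + 14 = 20.

20 June 1980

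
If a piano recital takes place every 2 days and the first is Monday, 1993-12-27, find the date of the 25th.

The 25th occurrence is 24 intervals after the first: 24 × 2 = 48 days after 1993-12-27.
December has 31 days — 4 days to the end of December leaves 44.
January has 31 days (13 left).
13 days into February → 1994-02-13.

1994-02-13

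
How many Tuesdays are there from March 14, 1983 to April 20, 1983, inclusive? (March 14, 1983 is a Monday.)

6

March 14, 1983 is a Monday; the first Tuesday on or after it is March 15, 1983 (1 day later).
From March 15, 1983 to April 20, 1983: 16 + 20 = 36 days (rest of March, April).
36 ÷ 7 = 5 full weeks with remainder 1, so 5 more Tuesdays after the first → 6.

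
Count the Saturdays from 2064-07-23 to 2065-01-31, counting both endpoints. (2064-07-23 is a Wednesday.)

28

2064-07-23 is a Wednesday; the first Saturday on or after it is 2064-07-26 (3 days later).
From 2064-07-26 to 2065-01-31: 5 + 31 + 30 + 31 + 30 + 31 + 31 = 189 days (rest of July, August, September, October, November, December, January).
189 ÷ 7 = 27 full weeks with remainder 0, so 27 more Saturdays after the first → 28.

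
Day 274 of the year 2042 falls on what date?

January has 31 days (274 − 31 = 243 remain).
February has 28 days (243 − 28 = 215 remain).
March has 31 days (215 − 31 = 184 remain).
April has 30 days (184 − 30 = 154 remain).
May has 31 days (154 − 31 = 123 remain).
June has 30 days (123 − 30 = 93 remain).
July has 31 days (93 − 31 = 62 remain).
August has 31 days (62 − 31 = 31 remain).
September has 30 days (31 − 30 = 1 remain).
1 into October → October 1.

2042-10-01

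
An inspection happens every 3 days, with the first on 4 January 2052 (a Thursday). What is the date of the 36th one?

The 36th occurrence is 35 intervals after the first: 35 × 3 = 105 days after 4 January 2052.
January has 31 days — 27 days to the end of January leaves 78.
February has 29 days (49 left).
March has 31 days (18 left).
18 days into April → 18 April 2052.

18 April 2052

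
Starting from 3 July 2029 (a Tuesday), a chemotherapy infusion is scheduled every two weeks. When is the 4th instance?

14 August 2029

The 4th occurrence is 3 intervals after the first: 3 × 14 = 42 days after 3 July 2029.
July has 31 days — 28 days to the end of July leaves 14.
14 days into August → 14 August 2029.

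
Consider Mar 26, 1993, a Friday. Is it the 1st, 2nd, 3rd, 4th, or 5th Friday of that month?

4th

Day 26 falls in week ⌈26/7⌉ of the month.
Days 1–7 hold the 1st Friday, 8–14 the 2nd, 15–21 the 3rd, 22–28 the 4th, 29–31 the 5th.
26 is in the range for the 4th.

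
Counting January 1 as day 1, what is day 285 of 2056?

2056-10-11

January has 31 days (285 − 31 = 254 remain).
February has 29 days (254 − 29 = 225 remain).
March has 31 days (225 − 31 = 194 remain).
April has 30 days (194 − 30 = 164 remain).
May has 31 days (164 − 31 = 133 remain).
June has 30 days (133 − 30 = 103 remain).
July has 31 days (103 − 31 = 72 remain).
August has 31 days (72 − 31 = 41 remain).
September has 30 days (41 − 30 = 11 remain).
11 into October → October 11.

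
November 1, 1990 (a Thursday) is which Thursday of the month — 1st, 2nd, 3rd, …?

Day 1 falls in week ⌈1/7⌉ of the month.
Days 1–7 hold the 1st Thursday, 8–14 the 2nd, 15–21 the 3rd, 22–28 the 4th, 29–31 the 5th.
1 is in the range for the 1st.

1st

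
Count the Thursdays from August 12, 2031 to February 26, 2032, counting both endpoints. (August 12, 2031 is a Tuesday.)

29

August 12, 2031 is a Tuesday; the first Thursday on or after it is August 14, 2031 (2 days later).
From August 14, 2031 to February 26, 2032: 17 + 30 + 31 + 30 + 31 + 31 + 26 = 196 days (rest of August, September, October, November, December, January, February).
196 ÷ 7 = 28 full weeks with remainder 0, so 28 more Thursdays after the first → 29.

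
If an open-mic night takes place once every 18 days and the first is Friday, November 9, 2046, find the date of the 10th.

April 20, 2047

The 10th occurrence is 9 intervals after the first: 9 × 18 = 162 days after November 9, 2046.
November has 30 days — 21 days to the end of November leaves 141.
December has 31 days (110 left).
January has 31 days (79 left).
February has 28 days (51 left).
March has 31 days (20 left).
20 days into April → April 20, 2047.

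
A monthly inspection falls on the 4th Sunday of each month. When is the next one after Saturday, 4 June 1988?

June 1988 starts on a Wednesday; its first Sunday is the 5th, so the 4th Sunday is the 26th — 26 June 1988.
26 June 1988 is after 4 June 1988, so that is the next one.

26 June 1988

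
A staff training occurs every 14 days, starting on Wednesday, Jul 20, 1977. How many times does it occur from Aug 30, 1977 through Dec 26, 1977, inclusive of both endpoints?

9

Occurrences land 14·i days after Jul 20, 1977 for i = 0, 1, 2, …
Aug 30, 1977 is 41 days after the start; 41 ÷ 14 = 2 remainder 13; since the remainder is 13, round up to i = 3. First occurrence in the window: #4 on Aug 31, 1977 (3×14 = 42 days in).
Dec 26, 1977 is 159 days after the start; 159 ÷ 14 = 11 remainder 5. Last occurrence in the window: #12 on Dec 21, 1977.
Occurrences #4 through #12: 9 in total.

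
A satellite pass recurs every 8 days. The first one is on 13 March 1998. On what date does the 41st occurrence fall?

27 January 1999

The 41st occurrence is 40 intervals after the first: 40 × 8 = 320 days after 13 March 1998.
March has 31 days — 18 days to the end of March leaves 302.
April has 30 days (272 left).
May has 31 days (241 left).
June has 30 days (211 left).
July has 31 days (180 left).
August has 31 days (149 left).
September has 30 days (119 left).
October has 31 days (88 left).
November has 30 days (58 left).
December has 31 days (27 left).
27 days into January → 27 January 1999.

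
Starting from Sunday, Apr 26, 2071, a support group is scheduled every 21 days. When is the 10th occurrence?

Nov 1, 2071

The 10th occurrence is 9 intervals after the first: 9 × 21 = 189 days after Apr 26, 2071.
Apr has 30 days — 4 days to the end of Apr leaves 185.
May has 31 days (154 left).
Jun has 30 days (124 left).
Jul has 31 days (93 left).
Aug has 31 days (62 left).
Sep has 30 days (32 left).
Oct has 31 days (1 left).
1 day into Nov → Nov 1, 2071.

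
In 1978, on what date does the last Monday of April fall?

The first Monday of April 1978 is April 3.
April 1978 has 30 days. Adding weeks: 3, 10, 17, 24 — the last one ≤ 30 is the 24th.

24 April 1978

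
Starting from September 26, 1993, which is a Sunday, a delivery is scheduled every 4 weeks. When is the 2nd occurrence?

October 24, 1993

The 2nd occurrence is 1 interval after the first: 1 × 28 = 28 days after September 26, 1993.
September has 30 days — 4 days to the end of September leaves 24.
24 days into October → October 24, 1993.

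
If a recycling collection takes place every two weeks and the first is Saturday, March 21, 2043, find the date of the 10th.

July 25, 2043

The 10th occurrence is 9 intervals after the first: 9 × 14 = 126 days after March 21, 2043.
March has 31 days — 10 days to the end of March leaves 116.
April has 30 days (86 left).
May has 31 days (55 left).
June has 30 days (25 left).
25 days into July → July 25, 2043.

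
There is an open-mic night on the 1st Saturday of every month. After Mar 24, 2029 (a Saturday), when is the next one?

Apr 7, 2029

Mar 2029 starts on a Thursday, so its 1st Saturday is Mar 3, 2029 (2 days in).
That is not after Mar 24, 2029, so look at Apr 2029.
Apr 2029 starts on a Sunday, so its 1st Saturday is Apr 7, 2029 (6 days in).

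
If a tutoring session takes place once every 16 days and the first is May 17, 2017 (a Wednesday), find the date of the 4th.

July 4, 2017

The 4th occurrence is 3 intervals after the first: 3 × 16 = 48 days after May 17, 2017.
May has 31 days — 14 days to the end of May leaves 34.
June has 30 days (4 left).
4 days into July → July 4, 2017.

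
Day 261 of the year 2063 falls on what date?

September 18, 2063

January has 31 days (261 − 31 = 230 remain).
February has 28 days (230 − 28 = 202 remain).
March has 31 days (202 − 31 = 171 remain).
April has 30 days (171 − 30 = 141 remain).
May has 31 days (141 − 31 = 110 remain).
June has 30 days (110 − 30 = 80 remain).
July has 31 days (80 − 31 = 49 remain).
August has 31 days (49 − 31 = 18 remain).
18 into September → September 18.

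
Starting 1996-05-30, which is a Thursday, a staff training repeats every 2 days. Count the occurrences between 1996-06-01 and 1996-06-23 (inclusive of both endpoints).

12

Occurrences land 2·i days after 1996-05-30 for i = 0, 1, 2, …
1996-06-01 is 2 days after the start; 2 ÷ 2 = 1 remainder 0. First occurrence in the window: #2 on 1996-06-01 (1×2 = 2 days in).
1996-06-23 is 24 days after the start; 24 ÷ 2 = 12 remainder 0. Last occurrence in the window: #13 on 1996-06-23.
Occurrences #2 through #13: 12 in total.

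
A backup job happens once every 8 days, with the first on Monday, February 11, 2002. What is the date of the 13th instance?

May 18, 2002

The 13th occurrence is 12 intervals after the first: 12 × 8 = 96 days after February 11, 2002.
February has 28 days — 17 days to the end of February leaves 79.
March has 31 days (48 left).
April has 30 days (18 left).
18 days into May → May 18, 2002.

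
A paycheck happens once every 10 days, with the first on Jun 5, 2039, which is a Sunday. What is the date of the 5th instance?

Jul 15, 2039

The 5th occurrence is 4 intervals after the first: 4 × 10 = 40 days after Jun 5, 2039.
Jun has 30 days — 25 days to the end of Jun leaves 15.
15 days into Jul → Jul 15, 2039.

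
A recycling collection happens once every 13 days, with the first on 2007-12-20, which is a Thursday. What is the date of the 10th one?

The 10th occurrence is 9 intervals after the first: 9 × 13 = 117 days after 2007-12-20.
December has 31 days — 11 days to the end of December leaves 106.
January has 31 days (75 left).
February has 29 days (46 left).
March has 31 days (15 left).
15 days into April → 2008-04-15.

2008-04-15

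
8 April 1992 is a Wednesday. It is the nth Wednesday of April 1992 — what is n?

Day 8 falls in week ⌈8/7⌉ of the month.
Days 1–7 hold the 1st Wednesday, 8–14 the 2nd, 15–21 the 3rd, 22–28 the 4th, 29–31 the 5th.
8 is in the range for the 2nd.

2nd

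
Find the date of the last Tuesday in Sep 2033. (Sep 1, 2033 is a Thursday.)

Sep 2033 begins on a Thursday, so the first Tuesday is Sep 6 (5 days later).
Sep 2033 has 30 days. Adding weeks: 6, 13, 20, 27 — the last one ≤ 30 is the 27th.

Sep 27, 2033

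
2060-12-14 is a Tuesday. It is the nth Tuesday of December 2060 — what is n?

2nd

Day 14 falls in week ⌈14/7⌉ of the month.
Days 1–7 hold the 1st Tuesday, 8–14 the 2nd, 15–21 the 3rd, 22–28 the 4th, 29–31 the 5th.
14 is in the range for the 2nd.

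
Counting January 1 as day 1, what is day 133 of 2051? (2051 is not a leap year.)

Jan has 31 days (133 − 31 = 102 remain).
Feb has 28 days (102 − 28 = 74 remain).
Mar has 31 days (74 − 31 = 43 remain).
Apr has 30 days (43 − 30 = 13 remain).
13 into May → May 13.

May 13, 2051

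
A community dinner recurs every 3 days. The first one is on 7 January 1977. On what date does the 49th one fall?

The 49th occurrence is 48 intervals after the first: 48 × 3 = 144 days after 7 January 1977.
January has 31 days — 24 days to the end of January leaves 120.
February has 28 days (92 left).
March has 31 days (61 left).
April has 30 days (31 left).
31 days into May → 31 May 1977.

31 May 1977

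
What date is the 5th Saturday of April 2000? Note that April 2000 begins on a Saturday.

April 2000 begins on a Saturday, so the first Saturday is April 1.
The 5th Saturday is 4 weeks later: 1 + 28 = 29.

29 April 2000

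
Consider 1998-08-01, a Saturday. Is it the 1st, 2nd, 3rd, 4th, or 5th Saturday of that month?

1st

Day 1 falls in week ⌈1/7⌉ of the month.
Days 1–7 hold the 1st Saturday, 8–14 the 2nd, 15–21 the 3rd, 22–28 the 4th, 29–31 the 5th.
1 is in the range for the 1st.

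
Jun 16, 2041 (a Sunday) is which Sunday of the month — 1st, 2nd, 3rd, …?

3rd

Day 16 falls in week ⌈16/7⌉ of the month.
Days 1–7 hold the 1st Sunday, 8–14 the 2nd, 15–21 the 3rd, 22–28 the 4th, 29–31 the 5th.
16 is in the range for the 3rd.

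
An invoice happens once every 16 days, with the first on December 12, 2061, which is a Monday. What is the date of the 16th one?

The 16th occurrence is 15 intervals after the first: 15 × 16 = 240 days after December 12, 2061.
December has 31 days — 19 days to the end of December leaves 221.
January has 31 days (190 left).
February has 28 days (162 left).
March has 31 days (131 left).
April has 30 days (101 left).
May has 31 days (70 left).
June has 30 days (40 left).
July has 31 days (9 left).
9 days into August → August 9, 2062.

August 9, 2062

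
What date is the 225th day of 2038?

January has 31 days (225 − 31 = 194 remain).
February has 28 days (194 − 28 = 166 remain).
March has 31 days (166 − 31 = 135 remain).
April has 30 days (135 − 30 = 105 remain).
May has 31 days (105 − 31 = 74 remain).
June has 30 days (74 − 30 = 44 remain).
July has 31 days (44 − 31 = 13 remain).
13 into August → August 13.

August 13, 2038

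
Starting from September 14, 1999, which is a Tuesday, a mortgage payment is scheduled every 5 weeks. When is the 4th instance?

The 4th occurrence is 3 intervals after the first: 3 × 35 = 105 days after September 14, 1999.
September has 30 days — 16 days to the end of September leaves 89.
October has 31 days (58 left).
November has 30 days (28 left).
28 days into December → December 28, 1999.

December 28, 1999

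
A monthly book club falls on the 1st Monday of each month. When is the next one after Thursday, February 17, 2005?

March 7, 2005

February 2005 starts on a Tuesday, so its 1st Monday is February 7, 2005 (6 days in).
That is not after February 17, 2005, so look at March 2005.
March 2005 starts on a Tuesday, so its 1st Monday is March 7, 2005 (6 days in).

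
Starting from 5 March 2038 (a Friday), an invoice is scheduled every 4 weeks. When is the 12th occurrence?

The 12th occurrence is 11 intervals after the first: 11 × 28 = 308 days after 5 March 2038.
March has 31 days — 26 days to the end of March leaves 282.
April has 30 days (252 left).
May has 31 days (221 left).
June has 30 days (191 left).
July has 31 days (160 left).
August has 31 days (129 left).
September has 30 days (99 left).
October has 31 days (68 left).
November has 30 days (38 left).
December has 31 days (7 left).
7 days into January → 7 January 2039.

7 January 2039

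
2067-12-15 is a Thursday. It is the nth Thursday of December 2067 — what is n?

Day 15 falls in week ⌈15/7⌉ of the month.
Days 1–7 hold the 1st Thursday, 8–14 the 2nd, 15–21 the 3rd, 22–28 the 4th, 29–31 the 5th.
15 is in the range for the 3rd.

3rd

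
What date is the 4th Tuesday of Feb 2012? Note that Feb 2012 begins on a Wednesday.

Feb 2012 begins on a Wednesday, so the first Tuesday is Feb 7 (6 days later).
The 4th Tuesday is 3 weeks later: 7 + 21 = 28.

Feb 28, 2012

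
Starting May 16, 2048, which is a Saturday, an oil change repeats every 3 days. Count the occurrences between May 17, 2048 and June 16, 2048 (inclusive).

Occurrences land 3·i days after May 16, 2048 for i = 0, 1, 2, …
May 17, 2048 is 1 day after the start; 1 ÷ 3 = 0 remainder 1; since the remainder is 1, round up to i = 1. First occurrence in the window: #2 on May 19, 2048 (1×3 = 3 days in).
June 16, 2048 is 31 days after the start; 31 ÷ 3 = 10 remainder 1. Last occurrence in the window: #11 on June 15, 2048.
Occurrences #2 through #11: 10 in total.

10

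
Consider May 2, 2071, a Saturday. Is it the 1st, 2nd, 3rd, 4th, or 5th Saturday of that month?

1st

Day 2 falls in week ⌈2/7⌉ of the month.
Days 1–7 hold the 1st Saturday, 8–14 the 2nd, 15–21 the 3rd, 22–28 the 4th, 29–31 the 5th.
2 is in the range for the 1st.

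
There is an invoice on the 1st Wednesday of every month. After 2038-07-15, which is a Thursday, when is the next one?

2038-08-04

July 2038 starts on a Thursday, so its 1st Wednesday is 2038-07-07 (6 days in).
That is not after 2038-07-15, so look at August 2038.
August 2038 starts on a Sunday, so its 1st Wednesday is 2038-08-04 (3 days in).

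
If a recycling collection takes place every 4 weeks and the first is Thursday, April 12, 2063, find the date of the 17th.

The 17th occurrence is 16 intervals after the first: 16 × 28 = 448 days after April 12, 2063.
April has 30 days — 18 days to the end of April leaves 430.
From end of April to end of 2063 is 245 days (185 left).
January has 31 days (154 left).
February has 29 days (125 left).
March has 31 days (94 left).
April has 30 days (64 left).
May has 31 days (33 left).
June has 30 days (3 left).
3 days into July → July 3, 2064.

July 3, 2064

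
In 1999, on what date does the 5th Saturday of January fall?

1999-01-30

January 1999 begins on a Friday, so the first Saturday is January 2 (1 day later).
The 5th Saturday is 4 weeks later: 2 + 28 = 30.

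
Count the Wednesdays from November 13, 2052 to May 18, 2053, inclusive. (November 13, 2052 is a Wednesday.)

November 13, 2052 is a Wednesday; the first Wednesday on or after it is November 13, 2052.
From November 13, 2052 to May 18, 2053: 17 + 31 + 31 + 28 + 31 + 30 + 18 = 186 days (rest of November, December, January, February, March, April, May).
186 ÷ 7 = 26 full weeks with remainder 4, so 26 more Wednesdays after the first → 27.

27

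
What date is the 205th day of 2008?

2008-07-23

January has 31 days (205 − 31 = 174 remain).
February has 29 days (174 − 29 = 145 remain).
March has 31 days (145 − 31 = 114 remain).
April has 30 days (114 − 30 = 84 remain).
May has 31 days (84 − 31 = 53 remain).
June has 30 days (53 − 30 = 23 remain).
23 into July → July 23.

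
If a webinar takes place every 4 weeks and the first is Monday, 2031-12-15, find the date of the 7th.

The 7th occurrence is 6 intervals after the first: 6 × 28 = 168 days after 2031-12-15.
December has 31 days — 16 days to the end of December leaves 152.
January has 31 days (121 left).
February has 29 days (92 left).
March has 31 days (61 left).
April has 30 days (31 left).
31 days into May → 2032-05-31.

2032-05-31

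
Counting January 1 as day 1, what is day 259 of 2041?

16 September 2041

January has 31 days (259 − 31 = 228 remain).
February has 28 days (228 − 28 = 200 remain).
March has 31 days (200 − 31 = 169 remain).
April has 30 days (169 − 30 = 139 remain).
May has 31 days (139 − 31 = 108 remain).
June has 30 days (108 − 30 = 78 remain).
July has 31 days (78 − 31 = 47 remain).
August has 31 days (47 − 31 = 16 remain).
16 into September → September 16.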